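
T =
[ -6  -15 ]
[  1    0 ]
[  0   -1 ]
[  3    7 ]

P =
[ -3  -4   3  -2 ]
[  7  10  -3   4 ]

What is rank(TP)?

First compute TP:
[[-87, -126,  27, -48],
 [ -3,  -4,   3,  -2],
 [ -7, -10,   3,  -4],
 [ 40,  58, -12,  22]]
Now row reduce the product.
R2 ← R2 − (1/29)·R1: [0, 10/29, 60/29, -10/29]
R3 ← R3 − (7/87)·R1: [0, 4/29, 24/29, -4/29]
R4 ← R4 + (40/87)·R1: [0, 2/29, 12/29, -2/29]
R3 ← R3 − (2/5)·R2: [0, 0, 0, 0]
R4 ← R4 − (1/5)·R2: [0, 0, 0, 0]
2 nonzero rows, so rank(TP) = 2.

2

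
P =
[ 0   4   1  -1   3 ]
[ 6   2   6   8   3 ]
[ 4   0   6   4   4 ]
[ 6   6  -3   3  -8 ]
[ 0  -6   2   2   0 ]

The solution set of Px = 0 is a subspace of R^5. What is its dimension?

Row reduce to echelon form.
Swap R1 ↔ R2
R3 ← R3 − (2/3)·R1: [0, -4/3, 2, -4/3, 2]
R4 ← R4 − R1: [0, 4, -9, -5, -11]
R3 ← R3 + (1/3)·R2: [0, 0, 7/3, -5/3, 3]
R4 ← R4 − R2: [0, 0, -10, -4, -14]
R5 ← R5 + (3/2)·R2: [0, 0, 7/2, 1/2, 9/2]
R4 ← R4 + (30/7)·R3: [0, 0, 0, -78/7, -8/7]
R5 ← R5 − (3/2)·R3: [0, 0, 0, 3, 0]
R5 ← R5 + (7/26)·R4: [0, 0, 0, 0, -4/13]
5 nonzero rows, so rank(P) = 5.
P has 5 columns; by rank–nullity, nullity = 5 − 5 = 0.

0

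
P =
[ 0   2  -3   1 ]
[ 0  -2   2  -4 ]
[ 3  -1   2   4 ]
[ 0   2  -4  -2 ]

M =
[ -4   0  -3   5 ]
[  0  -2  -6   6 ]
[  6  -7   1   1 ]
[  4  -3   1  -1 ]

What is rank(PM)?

3

First compute PM:
[[-14,  14, -14,   8],
 [ -4,   2,  10,  -6],
 [ 16, -24,   3,   7],
 [-32,  30, -18,  10]]
Now row reduce the product.
R2 ← R2 − (2/7)·R1: [0, -2, 14, -58/7]
R3 ← R3 + (8/7)·R1: [0, -8, -13, 113/7]
R4 ← R4 − (16/7)·R1: [0, -2, 14, -58/7]
R3 ← R3 − (4)·R2: [0, 0, -69, 345/7]
R4 ← R4 − R2: [0, 0, 0, 0]
3 nonzero rows, so rank(PM) = 3.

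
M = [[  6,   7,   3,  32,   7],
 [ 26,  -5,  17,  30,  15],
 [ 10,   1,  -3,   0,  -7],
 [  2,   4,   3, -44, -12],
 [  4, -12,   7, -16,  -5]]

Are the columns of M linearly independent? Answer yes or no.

yes

Row reduce M to echelon form.
R2 ← R2 − (13/3)·R1: [0, -106/3, 4, -326/3, -46/3]
R3 ← R3 − (5/3)·R1: [0, -32/3, -8, -160/3, -56/3]
R4 ← R4 − (1/3)·R1: [0, 5/3, 2, -164/3, -43/3]
R5 ← R5 − (2/3)·R1: [0, -50/3, 5, -112/3, -29/3]
R3 ← R3 − (16/53)·R2: [0, 0, -488/53, -1088/53, -744/53]
R4 ← R4 + (5/106)·R2: [0, 0, 116/53, -3169/53, -798/53]
R5 ← R5 − (25/53)·R2: [0, 0, 165/53, 738/53, -129/53]
R4 ← R4 + (29/122)·R3: [0, 0, 0, -3945/61, -1122/61]
R5 ← R5 + (165/488)·R3: [0, 0, 0, 426/61, -438/61]
R5 ← R5 + (142/1315)·R4: [0, 0, 0, 0, -12054/1315]
5 pivots among 5 columns.
Every column is a pivot column, so the columns are linearly independent.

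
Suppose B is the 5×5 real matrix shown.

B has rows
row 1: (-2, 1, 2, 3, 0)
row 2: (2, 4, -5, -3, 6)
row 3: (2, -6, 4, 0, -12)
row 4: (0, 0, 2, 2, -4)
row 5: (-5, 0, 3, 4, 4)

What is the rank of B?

Row reduce to echelon form.
R2 ← R2 + R1: [0, 5, -3, 0, 6]
R3 ← R3 + R1: [0, -5, 6, 3, -12]
R5 ← R5 − (5/2)·R1: [0, -5/2, -2, -7/2, 4]
R3 ← R3 + R2: [0, 0, 3, 3, -6]
R5 ← R5 + (1/2)·R2: [0, 0, -7/2, -7/2, 7]
R4 ← R4 − (2/3)·R3: [0, 0, 0, 0, 0]
R5 ← R5 + (7/6)·R3: [0, 0, 0, 0, 0]
Echelon form has 3 nonzero rows, so rank(B) = 3.

3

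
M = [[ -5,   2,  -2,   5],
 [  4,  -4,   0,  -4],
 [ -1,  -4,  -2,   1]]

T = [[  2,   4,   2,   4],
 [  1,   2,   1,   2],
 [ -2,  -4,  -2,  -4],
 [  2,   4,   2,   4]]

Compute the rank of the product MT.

1

First compute MT:
[[  6,  12,   6,  12],
 [ -4,  -8,  -4,  -8],
 [  0,   0,   0,   0]]
Now row reduce the product.
R2 ← R2 + (2/3)·R1: [0, 0, 0, 0]
1 nonzero row, so rank(MT) = 1.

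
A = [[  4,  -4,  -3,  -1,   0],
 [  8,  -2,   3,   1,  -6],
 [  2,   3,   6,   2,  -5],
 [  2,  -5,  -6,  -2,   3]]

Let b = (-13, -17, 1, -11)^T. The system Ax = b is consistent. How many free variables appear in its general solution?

3

Row reduce the augmented matrix [A | b].
R2 ← R2 − (2)·R1: [0, 6, 9, 3, -6, 9]
R3 ← R3 − (1/2)·R1: [0, 5, 15/2, 5/2, -5, 15/2]
R4 ← R4 − (1/2)·R1: [0, -3, -9/2, -3/2, 3, -9/2]
R3 ← R3 − (5/6)·R2: [0, 0, 0, 0, 0, 0]
R4 ← R4 + (1/2)·R2: [0, 0, 0, 0, 0, 0]
The echelon form has 2 nonzero rows, and every pivot lies in the first 5 columns, so rank(A) = rank([A|b]) = 2.
The system is consistent.
Free variables = (unknowns) − (rank) = 5 − 2 = 3.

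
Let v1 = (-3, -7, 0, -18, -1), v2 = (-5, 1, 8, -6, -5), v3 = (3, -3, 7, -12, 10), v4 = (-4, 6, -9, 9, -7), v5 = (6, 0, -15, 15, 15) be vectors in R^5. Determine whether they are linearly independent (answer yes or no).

Form the matrix with these vectors as rows and row reduce.
R2 ← R2 − (5/3)·R1: [0, 38/3, 8, 24, -10/3]
R3 ← R3 + R1: [0, -10, 7, -30, 9]
R4 ← R4 − (4/3)·R1: [0, 46/3, -9, 33, -17/3]
R5 ← R5 + (2)·R1: [0, -14, -15, -21, 13]
R3 ← R3 + (15/19)·R2: [0, 0, 253/19, -210/19, 121/19]
R4 ← R4 − (23/19)·R2: [0, 0, -355/19, 75/19, -31/19]
R5 ← R5 + (21/19)·R2: [0, 0, -117/19, 105/19, 177/19]
R4 ← R4 + (355/253)·R3: [0, 0, 0, -2925/253, 168/23]
R5 ← R5 + (117/253)·R3: [0, 0, 0, 105/253, 282/23]
R5 ← R5 + (7/195)·R4: [0, 0, 0, 0, 814/65]
5 nonzero rows, so the 5 vectors span a space of dimension 5.
Since 5 = 5, the vectors are linearly independent.

yes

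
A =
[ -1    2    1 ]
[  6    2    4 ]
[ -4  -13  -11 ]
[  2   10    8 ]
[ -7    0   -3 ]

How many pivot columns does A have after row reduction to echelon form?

Row reduce to echelon form.
R2 ← R2 + (6)·R1: [0, 14, 10]
R3 ← R3 − (4)·R1: [0, -21, -15]
R4 ← R4 + (2)·R1: [0, 14, 10]
R5 ← R5 − (7)·R1: [0, -14, -10]
R3 ← R3 + (3/2)·R2: [0, 0, 0]
R4 ← R4 − R2: [0, 0, 0]
R5 ← R5 + R2: [0, 0, 0]
Echelon form has 2 nonzero rows, so rank(A) = 2.
Each nonzero row contributes one pivot column: 2 pivot columns.

2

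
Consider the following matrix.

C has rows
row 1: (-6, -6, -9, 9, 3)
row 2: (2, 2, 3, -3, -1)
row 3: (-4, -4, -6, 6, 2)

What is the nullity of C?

4

Row reduce to echelon form.
R2 ← R2 + (1/3)·R1: [0, 0, 0, 0, 0]
R3 ← R3 − (2/3)·R1: [0, 0, 0, 0, 0]
1 nonzero row, so rank(C) = 1.
C has 5 columns; by rank–nullity, nullity = 5 − 1 = 4.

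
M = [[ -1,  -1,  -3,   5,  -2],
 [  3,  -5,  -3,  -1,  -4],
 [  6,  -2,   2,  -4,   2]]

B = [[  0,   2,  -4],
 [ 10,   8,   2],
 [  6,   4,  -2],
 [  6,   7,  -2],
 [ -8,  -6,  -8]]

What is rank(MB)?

First compute MB:
[[ 18,  25,  14],
 [-42, -29,  18],
 [-48, -36, -40]]
Now row reduce the product.
R2 ← R2 + (7/3)·R1: [0, 88/3, 152/3]
R3 ← R3 + (8/3)·R1: [0, 92/3, -8/3]
R3 ← R3 − (23/22)·R2: [0, 0, -612/11]
3 nonzero rows, so rank(MB) = 3.

3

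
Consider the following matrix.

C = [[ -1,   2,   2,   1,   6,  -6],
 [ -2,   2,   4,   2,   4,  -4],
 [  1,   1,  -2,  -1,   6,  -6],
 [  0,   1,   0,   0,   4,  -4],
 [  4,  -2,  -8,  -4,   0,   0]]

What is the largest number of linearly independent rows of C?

2

Row reduce to echelon form.
R2 ← R2 − (2)·R1: [0, -2, 0, 0, -8, 8]
R3 ← R3 + R1: [0, 3, 0, 0, 12, -12]
R5 ← R5 + (4)·R1: [0, 6, 0, 0, 24, -24]
R3 ← R3 + (3/2)·R2: [0, 0, 0, 0, 0, 0]
R4 ← R4 + (1/2)·R2: [0, 0, 0, 0, 0, 0]
R5 ← R5 + (3)·R2: [0, 0, 0, 0, 0, 0]
Echelon form has 2 nonzero rows, so rank(C) = 2.
The rank gives the maximum number of linearly independent rows: 2.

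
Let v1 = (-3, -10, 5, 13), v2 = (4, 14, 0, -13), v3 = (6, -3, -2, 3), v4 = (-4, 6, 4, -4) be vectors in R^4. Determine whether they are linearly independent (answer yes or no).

no

Form the matrix with these vectors as rows and row reduce.
R2 ← R2 + (4/3)·R1: [0, 2/3, 20/3, 13/3]
R3 ← R3 + (2)·R1: [0, -23, 8, 29]
R4 ← R4 − (4/3)·R1: [0, 58/3, -8/3, -64/3]
R3 ← R3 + (69/2)·R2: [0, 0, 238, 357/2]
R4 ← R4 − (29)·R2: [0, 0, -196, -147]
R4 ← R4 + (14/17)·R3: [0, 0, 0, 0]
3 nonzero rows, so the 4 vectors span a space of dimension 3.
Since 3 < 4, the vectors are linearly dependent.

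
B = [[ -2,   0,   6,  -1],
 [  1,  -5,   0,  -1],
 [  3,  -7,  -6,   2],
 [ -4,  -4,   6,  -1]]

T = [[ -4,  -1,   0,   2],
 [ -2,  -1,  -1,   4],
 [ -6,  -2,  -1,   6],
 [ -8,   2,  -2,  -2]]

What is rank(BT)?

First compute BT:
[[-20, -12,  -4,  34],
 [ 14,   2,   7, -16],
 [ 22,  20,   9, -62],
 [ -4,  -6,   0,  14]]
Now row reduce the product.
R2 ← R2 + (7/10)·R1: [0, -32/5, 21/5, 39/5]
R3 ← R3 + (11/10)·R1: [0, 34/5, 23/5, -123/5]
R4 ← R4 − (1/5)·R1: [0, -18/5, 4/5, 36/5]
R3 ← R3 + (17/16)·R2: [0, 0, 145/16, -261/16]
R4 ← R4 − (9/16)·R2: [0, 0, -25/16, 45/16]
R4 ← R4 + (5/29)·R3: [0, 0, 0, 0]
3 nonzero rows, so rank(BT) = 3.

3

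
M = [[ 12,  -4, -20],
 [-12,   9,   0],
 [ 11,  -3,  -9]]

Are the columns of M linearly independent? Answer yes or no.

Row reduce M to echelon form.
R2 ← R2 + R1: [0, 5, -20]
R3 ← R3 − (11/12)·R1: [0, 2/3, 28/3]
R3 ← R3 − (2/15)·R2: [0, 0, 12]
3 pivots among 3 columns.
Every column is a pivot column, so the columns are linearly independent.

yes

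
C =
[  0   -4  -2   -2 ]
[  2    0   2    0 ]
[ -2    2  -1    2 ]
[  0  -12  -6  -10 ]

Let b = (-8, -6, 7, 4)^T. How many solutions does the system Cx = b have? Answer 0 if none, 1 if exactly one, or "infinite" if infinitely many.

0

Row reduce the augmented matrix [C | b].
Swap R1 ↔ R2
R3 ← R3 + R1: [0, 2, 1, 2, 1]
R3 ← R3 + (1/2)·R2: [0, 0, 0, 1, -3]
R4 ← R4 − (3)·R2: [0, 0, 0, -4, 28]
R4 ← R4 + (4)·R3: [0, 0, 0, 0, 16]
The echelon form has 4 nonzero rows; the last pivot sits in the augmented column, so rank(C) = 3 but rank([C|b]) = 4.
Since the ranks differ, the system is inconsistent.
It has no solutions.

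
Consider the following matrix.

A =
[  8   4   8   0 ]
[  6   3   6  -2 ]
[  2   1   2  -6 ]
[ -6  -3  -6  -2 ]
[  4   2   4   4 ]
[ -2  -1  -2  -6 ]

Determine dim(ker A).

Row reduce to echelon form.
R2 ← R2 − (3/4)·R1: [0, 0, 0, -2]
R3 ← R3 − (1/4)·R1: [0, 0, 0, -6]
R4 ← R4 + (3/4)·R1: [0, 0, 0, -2]
R5 ← R5 − (1/2)·R1: [0, 0, 0, 4]
R6 ← R6 + (1/4)·R1: [0, 0, 0, -6]
R3 ← R3 − (3)·R2: [0, 0, 0, 0]
R4 ← R4 − R2: [0, 0, 0, 0]
R5 ← R5 + (2)·R2: [0, 0, 0, 0]
R6 ← R6 − (3)·R2: [0, 0, 0, 0]
2 nonzero rows, so rank(A) = 2.
A has 4 columns; by rank–nullity, nullity = 4 − 2 = 2.

2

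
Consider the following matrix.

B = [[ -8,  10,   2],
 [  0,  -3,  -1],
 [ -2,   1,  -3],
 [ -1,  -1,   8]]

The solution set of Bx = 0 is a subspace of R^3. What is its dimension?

Row reduce to echelon form.
R3 ← R3 − (1/4)·R1: [0, -3/2, -7/2]
R4 ← R4 − (1/8)·R1: [0, -9/4, 31/4]
R3 ← R3 − (1/2)·R2: [0, 0, -3]
R4 ← R4 − (3/4)·R2: [0, 0, 17/2]
R4 ← R4 + (17/6)·R3: [0, 0, 0]
3 nonzero rows, so rank(B) = 3.
B has 3 columns; by rank–nullity, nullity = 3 − 3 = 0.

0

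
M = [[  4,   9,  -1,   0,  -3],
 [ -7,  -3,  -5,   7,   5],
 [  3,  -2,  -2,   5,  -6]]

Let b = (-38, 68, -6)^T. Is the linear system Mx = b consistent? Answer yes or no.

yes

Row reduce the augmented matrix [M | b].
R2 ← R2 + (7/4)·R1: [0, 51/4, -27/4, 7, -1/4, 3/2]
R3 ← R3 − (3/4)·R1: [0, -35/4, -5/4, 5, -15/4, 45/2]
R3 ← R3 + (35/51)·R2: [0, 0, -100/17, 500/51, -200/51, 400/17]
The echelon form has 3 nonzero rows, and every pivot lies in the first 5 columns, so rank(M) = rank([M|b]) = 3.
The system is consistent.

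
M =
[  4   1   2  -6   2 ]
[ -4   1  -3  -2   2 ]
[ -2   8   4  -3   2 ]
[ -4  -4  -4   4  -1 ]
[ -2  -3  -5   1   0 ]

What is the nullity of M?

1

Row reduce to echelon form.
R2 ← R2 + R1: [0, 2, -1, -8, 4]
R3 ← R3 + (1/2)·R1: [0, 17/2, 5, -6, 3]
R4 ← R4 + R1: [0, -3, -2, -2, 1]
R5 ← R5 + (1/2)·R1: [0, -5/2, -4, -2, 1]
R3 ← R3 − (17/4)·R2: [0, 0, 37/4, 28, -14]
R4 ← R4 + (3/2)·R2: [0, 0, -7/2, -14, 7]
R5 ← R5 + (5/4)·R2: [0, 0, -21/4, -12, 6]
R4 ← R4 + (14/37)·R3: [0, 0, 0, -126/37, 63/37]
R5 ← R5 + (21/37)·R3: [0, 0, 0, 144/37, -72/37]
R5 ← R5 + (8/7)·R4: [0, 0, 0, 0, 0]
4 nonzero rows, so rank(M) = 4.
M has 5 columns; by rank–nullity, nullity = 5 − 4 = 1.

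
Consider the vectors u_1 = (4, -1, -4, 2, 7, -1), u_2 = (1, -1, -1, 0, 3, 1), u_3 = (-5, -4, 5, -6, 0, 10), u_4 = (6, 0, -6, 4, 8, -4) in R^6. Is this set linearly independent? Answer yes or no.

Form the matrix with these vectors as rows and row reduce.
R2 ← R2 − (1/4)·R1: [0, -3/4, 0, -1/2, 5/4, 5/4]
R3 ← R3 + (5/4)·R1: [0, -21/4, 0, -7/2, 35/4, 35/4]
R4 ← R4 − (3/2)·R1: [0, 3/2, 0, 1, -5/2, -5/2]
R3 ← R3 − (7)·R2: [0, 0, 0, 0, 0, 0]
R4 ← R4 + (2)·R2: [0, 0, 0, 0, 0, 0]
2 nonzero rows, so the 4 vectors span a space of dimension 2.
Since 2 < 4, the vectors are linearly dependent.

no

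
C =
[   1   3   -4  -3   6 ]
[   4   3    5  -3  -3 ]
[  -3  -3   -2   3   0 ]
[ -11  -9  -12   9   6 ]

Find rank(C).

2

Row reduce to echelon form.
R2 ← R2 − (4)·R1: [0, -9, 21, 9, -27]
R3 ← R3 + (3)·R1: [0, 6, -14, -6, 18]
R4 ← R4 + (11)·R1: [0, 24, -56, -24, 72]
R3 ← R3 + (2/3)·R2: [0, 0, 0, 0, 0]
R4 ← R4 + (8/3)·R2: [0, 0, 0, 0, 0]
Echelon form has 2 nonzero rows, so rank(C) = 2.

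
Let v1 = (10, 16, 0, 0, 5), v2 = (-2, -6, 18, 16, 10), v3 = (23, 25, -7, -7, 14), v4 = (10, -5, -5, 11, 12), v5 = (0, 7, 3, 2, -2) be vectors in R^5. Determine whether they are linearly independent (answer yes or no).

no

Form the matrix with these vectors as rows and row reduce.
R2 ← R2 + (1/5)·R1: [0, -14/5, 18, 16, 11]
R3 ← R3 − (23/10)·R1: [0, -59/5, -7, -7, 5/2]
R4 ← R4 − R1: [0, -21, -5, 11, 7]
R3 ← R3 − (59/14)·R2: [0, 0, -580/7, -521/7, -307/7]
R4 ← R4 − (15/2)·R2: [0, 0, -140, -109, -151/2]
R5 ← R5 + (5/2)·R2: [0, 0, 48, 42, 51/2]
R4 ← R4 − (49/29)·R3: [0, 0, 0, 486/29, -81/58]
R5 ← R5 + (84/145)·R3: [0, 0, 0, -162/145, 27/290]
R5 ← R5 + (1/15)·R4: [0, 0, 0, 0, 0]
4 nonzero rows, so the 5 vectors span a space of dimension 4.
Since 4 < 5, the vectors are linearly dependent.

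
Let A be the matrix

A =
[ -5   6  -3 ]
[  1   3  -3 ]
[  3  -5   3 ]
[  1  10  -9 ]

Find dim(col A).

Row reduce to echelon form.
R2 ← R2 + (1/5)·R1: [0, 21/5, -18/5]
R3 ← R3 + (3/5)·R1: [0, -7/5, 6/5]
R4 ← R4 + (1/5)·R1: [0, 56/5, -48/5]
R3 ← R3 + (1/3)·R2: [0, 0, 0]
R4 ← R4 − (8/3)·R2: [0, 0, 0]
Echelon form has 2 nonzero rows, so rank(A) = 2.
The column space has dimension equal to the rank: 2.

2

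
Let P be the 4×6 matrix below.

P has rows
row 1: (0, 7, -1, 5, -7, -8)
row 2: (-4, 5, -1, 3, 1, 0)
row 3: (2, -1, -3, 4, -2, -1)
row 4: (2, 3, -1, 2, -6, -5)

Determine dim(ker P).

2

Row reduce to echelon form.
Swap R1 ↔ R2
R3 ← R3 + (1/2)·R1: [0, 3/2, -7/2, 11/2, -3/2, -1]
R4 ← R4 + (1/2)·R1: [0, 11/2, -3/2, 7/2, -11/2, -5]
R3 ← R3 − (3/14)·R2: [0, 0, -23/7, 31/7, 0, 5/7]
R4 ← R4 − (11/14)·R2: [0, 0, -5/7, -3/7, 0, 9/7]
R4 ← R4 − (5/23)·R3: [0, 0, 0, -32/23, 0, 26/23]
4 nonzero rows, so rank(P) = 4.
P has 6 columns; by rank–nullity, nullity = 6 − 4 = 2.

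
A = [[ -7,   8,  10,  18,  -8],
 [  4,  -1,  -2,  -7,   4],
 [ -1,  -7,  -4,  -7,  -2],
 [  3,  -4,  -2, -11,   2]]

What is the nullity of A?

Row reduce to echelon form.
R2 ← R2 + (4/7)·R1: [0, 25/7, 26/7, 23/7, -4/7]
R3 ← R3 − (1/7)·R1: [0, -57/7, -38/7, -67/7, -6/7]
R4 ← R4 + (3/7)·R1: [0, -4/7, 16/7, -23/7, -10/7]
R3 ← R3 + (57/25)·R2: [0, 0, 76/25, -52/25, -54/25]
R4 ← R4 + (4/25)·R2: [0, 0, 72/25, -69/25, -38/25]
R4 ← R4 − (18/19)·R3: [0, 0, 0, -15/19, 10/19]
4 nonzero rows, so rank(A) = 4.
A has 5 columns; by rank–nullity, nullity = 5 − 4 = 1.

1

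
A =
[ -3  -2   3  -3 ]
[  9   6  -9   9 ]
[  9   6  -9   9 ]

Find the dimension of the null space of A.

Row reduce to echelon form.
R2 ← R2 + (3)·R1: [0, 0, 0, 0]
R3 ← R3 + (3)·R1: [0, 0, 0, 0]
1 nonzero row, so rank(A) = 1.
A has 4 columns; by rank–nullity, nullity = 4 − 1 = 3.

3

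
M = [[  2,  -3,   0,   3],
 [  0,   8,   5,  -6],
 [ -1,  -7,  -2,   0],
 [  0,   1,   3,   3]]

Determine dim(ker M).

Row reduce to echelon form.
R3 ← R3 + (1/2)·R1: [0, -17/2, -2, 3/2]
R3 ← R3 + (17/16)·R2: [0, 0, 53/16, -39/8]
R4 ← R4 − (1/8)·R2: [0, 0, 19/8, 15/4]
R4 ← R4 − (38/53)·R3: [0, 0, 0, 384/53]
4 nonzero rows, so rank(M) = 4.
M has 4 columns; by rank–nullity, nullity = 4 − 4 = 0.

0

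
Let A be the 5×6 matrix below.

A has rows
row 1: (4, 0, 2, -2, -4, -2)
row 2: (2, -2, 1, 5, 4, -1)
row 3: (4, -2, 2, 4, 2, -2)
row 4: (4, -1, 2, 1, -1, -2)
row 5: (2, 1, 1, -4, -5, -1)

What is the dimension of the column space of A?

2

Row reduce to echelon form.
R2 ← R2 − (1/2)·R1: [0, -2, 0, 6, 6, 0]
R3 ← R3 − R1: [0, -2, 0, 6, 6, 0]
R4 ← R4 − R1: [0, -1, 0, 3, 3, 0]
R5 ← R5 − (1/2)·R1: [0, 1, 0, -3, -3, 0]
R3 ← R3 − R2: [0, 0, 0, 0, 0, 0]
R4 ← R4 − (1/2)·R2: [0, 0, 0, 0, 0, 0]
R5 ← R5 + (1/2)·R2: [0, 0, 0, 0, 0, 0]
Echelon form has 2 nonzero rows, so rank(A) = 2.
The column space has dimension equal to the rank: 2.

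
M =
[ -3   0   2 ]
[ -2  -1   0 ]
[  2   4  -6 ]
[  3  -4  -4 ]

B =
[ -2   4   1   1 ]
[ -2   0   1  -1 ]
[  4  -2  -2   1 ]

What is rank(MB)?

2

First compute MB:
[[ 14, -16,  -7,  -1],
 [  6,  -8,  -3,  -1],
 [-36,  20,  18,  -8],
 [-14,  20,   7,   3]]
Now row reduce the product.
R2 ← R2 − (3/7)·R1: [0, -8/7, 0, -4/7]
R3 ← R3 + (18/7)·R1: [0, -148/7, 0, -74/7]
R4 ← R4 + R1: [0, 4, 0, 2]
R3 ← R3 − (37/2)·R2: [0, 0, 0, 0]
R4 ← R4 + (7/2)·R2: [0, 0, 0, 0]
2 nonzero rows, so rank(MB) = 2.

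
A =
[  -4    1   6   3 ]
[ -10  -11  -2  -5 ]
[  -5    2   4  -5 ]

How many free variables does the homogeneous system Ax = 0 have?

Row reduce to echelon form.
R2 ← R2 − (5/2)·R1: [0, -27/2, -17, -25/2]
R3 ← R3 − (5/4)·R1: [0, 3/4, -7/2, -35/4]
R3 ← R3 + (1/18)·R2: [0, 0, -40/9, -85/9]
3 nonzero rows, so rank(A) = 3.
A has 4 columns; by rank–nullity, nullity = 4 − 3 = 1.

1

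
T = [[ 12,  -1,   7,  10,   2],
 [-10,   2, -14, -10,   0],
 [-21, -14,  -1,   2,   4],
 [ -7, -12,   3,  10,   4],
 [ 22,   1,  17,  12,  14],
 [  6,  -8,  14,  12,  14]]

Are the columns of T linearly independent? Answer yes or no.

Row reduce T to echelon form.
R2 ← R2 + (5/6)·R1: [0, 7/6, -49/6, -5/3, 5/3]
R3 ← R3 + (7/4)·R1: [0, -63/4, 45/4, 39/2, 15/2]
R4 ← R4 + (7/12)·R1: [0, -151/12, 85/12, 95/6, 31/6]
R5 ← R5 − (11/6)·R1: [0, 17/6, 25/6, -19/3, 31/3]
R6 ← R6 − (1/2)·R1: [0, -15/2, 21/2, 7, 13]
R3 ← R3 + (27/2)·R2: [0, 0, -99, -3, 30]
R4 ← R4 + (151/14)·R2: [0, 0, -81, -15/7, 162/7]
R5 ← R5 − (17/7)·R2: [0, 0, 24, -16/7, 44/7]
R6 ← R6 + (45/7)·R2: [0, 0, -42, -26/7, 166/7]
R4 ← R4 − (9/11)·R3: [0, 0, 0, 24/77, -108/77]
R5 ← R5 + (8/33)·R3: [0, 0, 0, -232/77, 1044/77]
R6 ← R6 − (14/33)·R3: [0, 0, 0, -188/77, 846/77]
R5 ← R5 + (29/3)·R4: [0, 0, 0, 0, 0]
R6 ← R6 + (47/6)·R4: [0, 0, 0, 0, 0]
4 pivots among 5 columns.
Only 4 < 5 pivot columns, so the columns are linearly dependent.

no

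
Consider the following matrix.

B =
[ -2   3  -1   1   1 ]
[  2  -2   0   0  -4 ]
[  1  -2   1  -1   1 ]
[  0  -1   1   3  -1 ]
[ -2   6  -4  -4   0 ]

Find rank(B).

3

Row reduce to echelon form.
R2 ← R2 + R1: [0, 1, -1, 1, -3]
R3 ← R3 + (1/2)·R1: [0, -1/2, 1/2, -1/2, 3/2]
R5 ← R5 − R1: [0, 3, -3, -5, -1]
R3 ← R3 + (1/2)·R2: [0, 0, 0, 0, 0]
R4 ← R4 + R2: [0, 0, 0, 4, -4]
R5 ← R5 − (3)·R2: [0, 0, 0, -8, 8]
Swap R3 ↔ R4
R5 ← R5 + (2)·R3: [0, 0, 0, 0, 0]
Echelon form has 3 nonzero rows, so rank(B) = 3.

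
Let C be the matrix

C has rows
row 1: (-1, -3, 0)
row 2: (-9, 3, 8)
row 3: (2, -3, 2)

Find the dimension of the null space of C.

0

Row reduce to echelon form.
R2 ← R2 − (9)·R1: [0, 30, 8]
R3 ← R3 + (2)·R1: [0, -9, 2]
R3 ← R3 + (3/10)·R2: [0, 0, 22/5]
3 nonzero rows, so rank(C) = 3.
C has 3 columns; by rank–nullity, nullity = 3 − 3 = 0.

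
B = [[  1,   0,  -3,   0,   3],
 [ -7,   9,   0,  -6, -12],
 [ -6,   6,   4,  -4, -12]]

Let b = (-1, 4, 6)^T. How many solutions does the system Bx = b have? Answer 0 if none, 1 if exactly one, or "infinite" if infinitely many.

0

Row reduce the augmented matrix [B | b].
R2 ← R2 + (7)·R1: [0, 9, -21, -6, 9, -3]
R3 ← R3 + (6)·R1: [0, 6, -14, -4, 6, 0]
R3 ← R3 − (2/3)·R2: [0, 0, 0, 0, 0, 2]
The echelon form has 3 nonzero rows; the last pivot sits in the augmented column, so rank(B) = 2 but rank([B|b]) = 3.
Since the ranks differ, the system is inconsistent.
It has no solutions.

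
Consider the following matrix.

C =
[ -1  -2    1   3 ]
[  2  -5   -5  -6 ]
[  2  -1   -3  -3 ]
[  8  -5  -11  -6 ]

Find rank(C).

Row reduce to echelon form.
R2 ← R2 + (2)·R1: [0, -9, -3, 0]
R3 ← R3 + (2)·R1: [0, -5, -1, 3]
R4 ← R4 + (8)·R1: [0, -21, -3, 18]
R3 ← R3 − (5/9)·R2: [0, 0, 2/3, 3]
R4 ← R4 − (7/3)·R2: [0, 0, 4, 18]
R4 ← R4 − (6)·R3: [0, 0, 0, 0]
Echelon form has 3 nonzero rows, so rank(C) = 3.

3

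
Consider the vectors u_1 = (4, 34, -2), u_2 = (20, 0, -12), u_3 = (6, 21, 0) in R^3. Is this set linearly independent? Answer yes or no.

Form the matrix with these vectors as rows and row reduce.
R2 ← R2 − (5)·R1: [0, -170, -2]
R3 ← R3 − (3/2)·R1: [0, -30, 3]
R3 ← R3 − (3/17)·R2: [0, 0, 57/17]
3 nonzero rows, so the 3 vectors span a space of dimension 3.
Since 3 = 3, the vectors are linearly independent.

yes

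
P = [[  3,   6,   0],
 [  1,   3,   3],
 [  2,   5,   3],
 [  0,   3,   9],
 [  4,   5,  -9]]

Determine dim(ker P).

1

Row reduce to echelon form.
R2 ← R2 − (1/3)·R1: [0, 1, 3]
R3 ← R3 − (2/3)·R1: [0, 1, 3]
R5 ← R5 − (4/3)·R1: [0, -3, -9]
R3 ← R3 − R2: [0, 0, 0]
R4 ← R4 − (3)·R2: [0, 0, 0]
R5 ← R5 + (3)·R2: [0, 0, 0]
2 nonzero rows, so rank(P) = 2.
P has 3 columns; by rank–nullity, nullity = 3 − 2 = 1.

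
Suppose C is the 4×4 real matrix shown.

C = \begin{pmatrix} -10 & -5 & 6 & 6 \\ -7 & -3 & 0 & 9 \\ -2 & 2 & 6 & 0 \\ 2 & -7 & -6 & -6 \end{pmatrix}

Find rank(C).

Row reduce to echelon form.
R2 ← R2 − (7/10)·R1: [0, 1/2, -21/5, 24/5]
R3 ← R3 − (1/5)·R1: [0, 3, 24/5, -6/5]
R4 ← R4 + (1/5)·R1: [0, -8, -24/5, -24/5]
R3 ← R3 − (6)·R2: [0, 0, 30, -30]
R4 ← R4 + (16)·R2: [0, 0, -72, 72]
R4 ← R4 + (12/5)·R3: [0, 0, 0, 0]
Echelon form has 3 nonzero rows, so rank(C) = 3.

3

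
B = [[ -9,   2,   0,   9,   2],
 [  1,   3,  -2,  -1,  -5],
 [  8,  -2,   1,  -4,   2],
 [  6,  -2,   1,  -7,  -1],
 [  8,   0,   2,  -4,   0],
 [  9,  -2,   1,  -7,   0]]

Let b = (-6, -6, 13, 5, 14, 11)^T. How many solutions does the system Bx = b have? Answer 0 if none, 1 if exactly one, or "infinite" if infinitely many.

1

Row reduce the augmented matrix [B | b].
R2 ← R2 + (1/9)·R1: [0, 29/9, -2, 0, -43/9, -20/3]
R3 ← R3 + (8/9)·R1: [0, -2/9, 1, 4, 34/9, 23/3]
R4 ← R4 + (2/3)·R1: [0, -2/3, 1, -1, 1/3, 1]
R5 ← R5 + (8/9)·R1: [0, 16/9, 2, 4, 16/9, 26/3]
R6 ← R6 + R1: [0, 0, 1, 2, 2, 5]
R3 ← R3 + (2/29)·R2: [0, 0, 25/29, 4, 100/29, 209/29]
R4 ← R4 + (6/29)·R2: [0, 0, 17/29, -1, -19/29, -11/29]
R5 ← R5 − (16/29)·R2: [0, 0, 90/29, 4, 128/29, 358/29]
R4 ← R4 − (17/25)·R3: [0, 0, 0, -93/25, -3, -132/25]
R5 ← R5 − (18/5)·R3: [0, 0, 0, -52/5, -8, -68/5]
R6 ← R6 − (29/25)·R3: [0, 0, 0, -66/25, -2, -84/25]
R5 ← R5 − (260/93)·R4: [0, 0, 0, 0, 12/31, 36/31]
R6 ← R6 − (22/31)·R4: [0, 0, 0, 0, 4/31, 12/31]
R6 ← R6 − (1/3)·R5: [0, 0, 0, 0, 0, 0]
The echelon form has 5 nonzero rows, and every pivot lies in the first 5 columns, so rank(B) = rank([B|b]) = 5.
The system is consistent.
rank = 5 = number of unknowns, so the solution is unique.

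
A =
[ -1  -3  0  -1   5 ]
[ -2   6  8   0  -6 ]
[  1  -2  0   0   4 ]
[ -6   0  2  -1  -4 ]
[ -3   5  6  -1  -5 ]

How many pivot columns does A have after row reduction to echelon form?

Row reduce to echelon form.
R2 ← R2 − (2)·R1: [0, 12, 8, 2, -16]
R3 ← R3 + R1: [0, -5, 0, -1, 9]
R4 ← R4 − (6)·R1: [0, 18, 2, 5, -34]
R5 ← R5 − (3)·R1: [0, 14, 6, 2, -20]
R3 ← R3 + (5/12)·R2: [0, 0, 10/3, -1/6, 7/3]
R4 ← R4 − (3/2)·R2: [0, 0, -10, 2, -10]
R5 ← R5 − (7/6)·R2: [0, 0, -10/3, -1/3, -4/3]
R4 ← R4 + (3)·R3: [0, 0, 0, 3/2, -3]
R5 ← R5 + R3: [0, 0, 0, -1/2, 1]
R5 ← R5 + (1/3)·R4: [0, 0, 0, 0, 0]
Echelon form has 4 nonzero rows, so rank(A) = 4.
Each nonzero row contributes one pivot column: 4 pivot columns.

4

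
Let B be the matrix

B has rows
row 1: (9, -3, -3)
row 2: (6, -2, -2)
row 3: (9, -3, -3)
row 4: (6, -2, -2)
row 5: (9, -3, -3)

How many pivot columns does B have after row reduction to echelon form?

1

Row reduce to echelon form.
R2 ← R2 − (2/3)·R1: [0, 0, 0]
R3 ← R3 − R1: [0, 0, 0]
R4 ← R4 − (2/3)·R1: [0, 0, 0]
R5 ← R5 − R1: [0, 0, 0]
Echelon form has 1 nonzero row, so rank(B) = 1.
Each nonzero row contributes one pivot column: 1 pivot columns.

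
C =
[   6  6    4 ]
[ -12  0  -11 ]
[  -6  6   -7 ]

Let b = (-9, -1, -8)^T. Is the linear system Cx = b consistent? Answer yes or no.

no

Row reduce the augmented matrix [C | b].
R2 ← R2 + (2)·R1: [0, 12, -3, -19]
R3 ← R3 + R1: [0, 12, -3, -17]
R3 ← R3 − R2: [0, 0, 0, 2]
The echelon form has 3 nonzero rows; the last pivot sits in the augmented column, so rank(C) = 2 but rank([C|b]) = 3.
Since the ranks differ, the system is inconsistent.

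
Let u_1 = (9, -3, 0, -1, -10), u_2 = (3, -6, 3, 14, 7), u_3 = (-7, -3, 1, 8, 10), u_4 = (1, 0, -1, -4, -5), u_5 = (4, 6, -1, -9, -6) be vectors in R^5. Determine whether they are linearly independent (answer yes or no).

Form the matrix with these vectors as rows and row reduce.
R2 ← R2 − (1/3)·R1: [0, -5, 3, 43/3, 31/3]
R3 ← R3 + (7/9)·R1: [0, -16/3, 1, 65/9, 20/9]
R4 ← R4 − (1/9)·R1: [0, 1/3, -1, -35/9, -35/9]
R5 ← R5 − (4/9)·R1: [0, 22/3, -1, -77/9, -14/9]
R3 ← R3 − (16/15)·R2: [0, 0, -11/5, -121/15, -44/5]
R4 ← R4 + (1/15)·R2: [0, 0, -4/5, -44/15, -16/5]
R5 ← R5 + (22/15)·R2: [0, 0, 17/5, 187/15, 68/5]
R4 ← R4 − (4/11)·R3: [0, 0, 0, 0, 0]
R5 ← R5 + (17/11)·R3: [0, 0, 0, 0, 0]
3 nonzero rows, so the 5 vectors span a space of dimension 3.
Since 3 < 5, the vectors are linearly dependent.

no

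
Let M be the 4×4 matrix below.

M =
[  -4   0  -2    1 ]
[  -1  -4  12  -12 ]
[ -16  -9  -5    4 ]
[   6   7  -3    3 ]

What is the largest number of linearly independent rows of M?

Row reduce to echelon form.
R2 ← R2 − (1/4)·R1: [0, -4, 25/2, -49/4]
R3 ← R3 − (4)·R1: [0, -9, 3, 0]
R4 ← R4 + (3/2)·R1: [0, 7, -6, 9/2]
R3 ← R3 − (9/4)·R2: [0, 0, -201/8, 441/16]
R4 ← R4 + (7/4)·R2: [0, 0, 127/8, -271/16]
R4 ← R4 + (127/201)·R3: [0, 0, 0, 32/67]
Echelon form has 4 nonzero rows, so rank(M) = 4.
The rank gives the maximum number of linearly independent rows: 4.

4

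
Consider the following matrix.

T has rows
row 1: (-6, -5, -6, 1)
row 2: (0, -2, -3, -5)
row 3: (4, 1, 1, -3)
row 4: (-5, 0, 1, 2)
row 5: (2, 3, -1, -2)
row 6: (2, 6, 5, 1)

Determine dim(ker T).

0

Row reduce to echelon form.
R3 ← R3 + (2/3)·R1: [0, -7/3, -3, -7/3]
R4 ← R4 − (5/6)·R1: [0, 25/6, 6, 7/6]
R5 ← R5 + (1/3)·R1: [0, 4/3, -3, -5/3]
R6 ← R6 + (1/3)·R1: [0, 13/3, 3, 4/3]
R3 ← R3 − (7/6)·R2: [0, 0, 1/2, 7/2]
R4 ← R4 + (25/12)·R2: [0, 0, -1/4, -37/4]
R5 ← R5 + (2/3)·R2: [0, 0, -5, -5]
R6 ← R6 + (13/6)·R2: [0, 0, -7/2, -19/2]
R4 ← R4 + (1/2)·R3: [0, 0, 0, -15/2]
R5 ← R5 + (10)·R3: [0, 0, 0, 30]
R6 ← R6 + (7)·R3: [0, 0, 0, 15]
R5 ← R5 + (4)·R4: [0, 0, 0, 0]
R6 ← R6 + (2)·R4: [0, 0, 0, 0]
4 nonzero rows, so rank(T) = 4.
T has 4 columns; by rank–nullity, nullity = 4 − 4 = 0.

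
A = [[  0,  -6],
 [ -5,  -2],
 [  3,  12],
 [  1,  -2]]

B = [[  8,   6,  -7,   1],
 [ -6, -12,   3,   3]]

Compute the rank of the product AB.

First compute AB:
[[ 36,  72, -18, -18],
 [-28,  -6,  29, -11],
 [-48, -126,  15,  39],
 [ 20,  30, -13,  -5]]
Now row reduce the product.
R2 ← R2 + (7/9)·R1: [0, 50, 15, -25]
R3 ← R3 + (4/3)·R1: [0, -30, -9, 15]
R4 ← R4 − (5/9)·R1: [0, -10, -3, 5]
R3 ← R3 + (3/5)·R2: [0, 0, 0, 0]
R4 ← R4 + (1/5)·R2: [0, 0, 0, 0]
2 nonzero rows, so rank(AB) = 2.

2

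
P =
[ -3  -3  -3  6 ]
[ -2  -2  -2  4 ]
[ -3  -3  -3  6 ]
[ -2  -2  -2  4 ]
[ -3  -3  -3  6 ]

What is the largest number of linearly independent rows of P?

Row reduce to echelon form.
R2 ← R2 − (2/3)·R1: [0, 0, 0, 0]
R3 ← R3 − R1: [0, 0, 0, 0]
R4 ← R4 − (2/3)·R1: [0, 0, 0, 0]
R5 ← R5 − R1: [0, 0, 0, 0]
Echelon form has 1 nonzero row, so rank(P) = 1.
The rank gives the maximum number of linearly independent rows: 1.

1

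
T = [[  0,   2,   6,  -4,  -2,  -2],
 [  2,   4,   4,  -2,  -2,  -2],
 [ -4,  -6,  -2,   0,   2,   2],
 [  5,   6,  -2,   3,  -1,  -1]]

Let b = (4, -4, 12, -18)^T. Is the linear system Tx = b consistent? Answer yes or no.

yes

Row reduce the augmented matrix [T | b].
Swap R1 ↔ R2
R3 ← R3 + (2)·R1: [0, 2, 6, -4, -2, -2, 4]
R4 ← R4 − (5/2)·R1: [0, -4, -12, 8, 4, 4, -8]
R3 ← R3 − R2: [0, 0, 0, 0, 0, 0, 0]
R4 ← R4 + (2)·R2: [0, 0, 0, 0, 0, 0, 0]
The echelon form has 2 nonzero rows, and every pivot lies in the first 6 columns, so rank(T) = rank([T|b]) = 2.
The system is consistent.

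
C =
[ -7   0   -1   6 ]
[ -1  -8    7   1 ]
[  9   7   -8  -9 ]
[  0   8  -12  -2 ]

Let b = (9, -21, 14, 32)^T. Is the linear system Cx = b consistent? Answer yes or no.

yes

Row reduce the augmented matrix [C | b].
R2 ← R2 − (1/7)·R1: [0, -8, 50/7, 1/7, -156/7]
R3 ← R3 + (9/7)·R1: [0, 7, -65/7, -9/7, 179/7]
R3 ← R3 + (7/8)·R2: [0, 0, -85/28, -65/56, 85/14]
R4 ← R4 + R2: [0, 0, -34/7, -13/7, 68/7]
R4 ← R4 − (8/5)·R3: [0, 0, 0, 0, 0]
The echelon form has 3 nonzero rows, and every pivot lies in the first 4 columns, so rank(C) = rank([C|b]) = 3.
The system is consistent.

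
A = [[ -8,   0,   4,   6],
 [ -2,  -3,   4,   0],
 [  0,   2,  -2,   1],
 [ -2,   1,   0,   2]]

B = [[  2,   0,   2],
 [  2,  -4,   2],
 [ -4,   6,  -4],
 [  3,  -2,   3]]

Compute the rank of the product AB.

First compute AB:
[[-14,  12, -14],
 [-26,  36, -26],
 [ 15, -22,  15],
 [  4,  -8,   4]]
Now row reduce the product.
R2 ← R2 − (13/7)·R1: [0, 96/7, 0]
R3 ← R3 + (15/14)·R1: [0, -64/7, 0]
R4 ← R4 + (2/7)·R1: [0, -32/7, 0]
R3 ← R3 + (2/3)·R2: [0, 0, 0]
R4 ← R4 + (1/3)·R2: [0, 0, 0]
2 nonzero rows, so rank(AB) = 2.

2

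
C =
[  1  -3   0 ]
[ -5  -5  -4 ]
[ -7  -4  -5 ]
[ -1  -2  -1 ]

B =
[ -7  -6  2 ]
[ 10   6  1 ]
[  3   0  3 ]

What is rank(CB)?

First compute CB:
[[-37, -24,  -1],
 [-27,   0, -27],
 [ -6,  18, -33],
 [-16,  -6,  -7]]
Now row reduce the product.
R2 ← R2 − (27/37)·R1: [0, 648/37, -972/37]
R3 ← R3 − (6/37)·R1: [0, 810/37, -1215/37]
R4 ← R4 − (16/37)·R1: [0, 162/37, -243/37]
R3 ← R3 − (5/4)·R2: [0, 0, 0]
R4 ← R4 − (1/4)·R2: [0, 0, 0]
2 nonzero rows, so rank(CB) = 2.

2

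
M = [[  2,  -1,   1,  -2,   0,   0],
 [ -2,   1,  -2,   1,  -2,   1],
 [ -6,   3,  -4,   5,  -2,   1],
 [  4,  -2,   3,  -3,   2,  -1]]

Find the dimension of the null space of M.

4

Row reduce to echelon form.
R2 ← R2 + R1: [0, 0, -1, -1, -2, 1]
R3 ← R3 + (3)·R1: [0, 0, -1, -1, -2, 1]
R4 ← R4 − (2)·R1: [0, 0, 1, 1, 2, -1]
R3 ← R3 − R2: [0, 0, 0, 0, 0, 0]
R4 ← R4 + R2: [0, 0, 0, 0, 0, 0]
2 nonzero rows, so rank(M) = 2.
M has 6 columns; by rank–nullity, nullity = 6 − 2 = 4.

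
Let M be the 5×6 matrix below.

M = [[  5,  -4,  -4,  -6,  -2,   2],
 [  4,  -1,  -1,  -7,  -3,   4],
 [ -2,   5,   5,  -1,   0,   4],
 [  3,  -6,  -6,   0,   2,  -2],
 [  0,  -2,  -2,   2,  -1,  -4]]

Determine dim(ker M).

Row reduce to echelon form.
R2 ← R2 − (4/5)·R1: [0, 11/5, 11/5, -11/5, -7/5, 12/5]
R3 ← R3 + (2/5)·R1: [0, 17/5, 17/5, -17/5, -4/5, 24/5]
R4 ← R4 − (3/5)·R1: [0, -18/5, -18/5, 18/5, 16/5, -16/5]
R3 ← R3 − (17/11)·R2: [0, 0, 0, 0, 15/11, 12/11]
R4 ← R4 + (18/11)·R2: [0, 0, 0, 0, 10/11, 8/11]
R5 ← R5 + (10/11)·R2: [0, 0, 0, 0, -25/11, -20/11]
R4 ← R4 − (2/3)·R3: [0, 0, 0, 0, 0, 0]
R5 ← R5 + (5/3)·R3: [0, 0, 0, 0, 0, 0]
3 nonzero rows, so rank(M) = 3.
M has 6 columns; by rank–nullity, nullity = 6 − 3 = 3.

3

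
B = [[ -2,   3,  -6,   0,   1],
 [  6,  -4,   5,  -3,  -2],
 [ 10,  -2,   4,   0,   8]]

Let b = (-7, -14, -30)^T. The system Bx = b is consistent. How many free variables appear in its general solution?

Row reduce the augmented matrix [B | b].
R2 ← R2 + (3)·R1: [0, 5, -13, -3, 1, -35]
R3 ← R3 + (5)·R1: [0, 13, -26, 0, 13, -65]
R3 ← R3 − (13/5)·R2: [0, 0, 39/5, 39/5, 52/5, 26]
The echelon form has 3 nonzero rows, and every pivot lies in the first 5 columns, so rank(B) = rank([B|b]) = 3.
The system is consistent.
Free variables = (unknowns) − (rank) = 5 − 3 = 2.

2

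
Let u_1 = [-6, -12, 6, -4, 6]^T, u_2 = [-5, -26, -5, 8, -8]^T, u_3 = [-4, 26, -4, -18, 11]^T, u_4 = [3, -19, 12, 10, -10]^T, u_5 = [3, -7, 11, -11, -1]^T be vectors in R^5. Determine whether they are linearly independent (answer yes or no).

yes

Form the matrix with these vectors as rows and row reduce.
R2 ← R2 − (5/6)·R1: [0, -16, -10, 34/3, -13]
R3 ← R3 − (2/3)·R1: [0, 34, -8, -46/3, 7]
R4 ← R4 + (1/2)·R1: [0, -25, 15, 8, -7]
R5 ← R5 + (1/2)·R1: [0, -13, 14, -13, 2]
R3 ← R3 + (17/8)·R2: [0, 0, -117/4, 35/4, -165/8]
R4 ← R4 − (25/16)·R2: [0, 0, 245/8, -233/24, 213/16]
R5 ← R5 − (13/16)·R2: [0, 0, 177/8, -533/24, 201/16]
R4 ← R4 + (245/234)·R3: [0, 0, 0, -64/117, -323/39]
R5 ← R5 + (59/78)·R3: [0, 0, 0, -608/39, -79/26]
R5 ← R5 − (57/2)·R4: [0, 0, 0, 0, 233]
5 nonzero rows, so the 5 vectors span a space of dimension 5.
Since 5 = 5, the vectors are linearly independent.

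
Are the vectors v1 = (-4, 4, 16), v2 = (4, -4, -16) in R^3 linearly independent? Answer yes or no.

no

Form the matrix with these vectors as rows and row reduce.
R2 ← R2 + R1: [0, 0, 0]
1 nonzero row, so the 2 vectors span a space of dimension 1.
Since 1 < 2, the vectors are linearly dependent.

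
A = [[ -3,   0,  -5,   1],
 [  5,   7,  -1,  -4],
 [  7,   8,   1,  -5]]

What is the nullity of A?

Row reduce to echelon form.
R2 ← R2 + (5/3)·R1: [0, 7, -28/3, -7/3]
R3 ← R3 + (7/3)·R1: [0, 8, -32/3, -8/3]
R3 ← R3 − (8/7)·R2: [0, 0, 0, 0]
2 nonzero rows, so rank(A) = 2.
A has 4 columns; by rank–nullity, nullity = 4 − 2 = 2.

2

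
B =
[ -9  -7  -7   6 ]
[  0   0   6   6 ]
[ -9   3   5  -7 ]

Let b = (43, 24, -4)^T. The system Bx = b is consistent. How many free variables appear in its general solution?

1

Row reduce the augmented matrix [B | b].
R3 ← R3 − R1: [0, 10, 12, -13, -47]
Swap R2 ↔ R3
The echelon form has 3 nonzero rows, and every pivot lies in the first 4 columns, so rank(B) = rank([B|b]) = 3.
The system is consistent.
Free variables = (unknowns) − (rank) = 4 − 3 = 1.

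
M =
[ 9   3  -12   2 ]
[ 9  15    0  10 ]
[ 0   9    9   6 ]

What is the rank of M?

Row reduce to echelon form.
R2 ← R2 − R1: [0, 12, 12, 8]
R3 ← R3 − (3/4)·R2: [0, 0, 0, 0]
Echelon form has 2 nonzero rows, so rank(M) = 2.

2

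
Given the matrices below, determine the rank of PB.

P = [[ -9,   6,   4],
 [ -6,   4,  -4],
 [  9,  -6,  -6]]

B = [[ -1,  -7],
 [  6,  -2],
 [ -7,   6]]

2

First compute PB:
[[ 17,  75],
 [ 58,  10],
 [ -3, -87]]
Now row reduce the product.
R2 ← R2 − (58/17)·R1: [0, -4180/17]
R3 ← R3 + (3/17)·R1: [0, -1254/17]
R3 ← R3 − (3/10)·R2: [0, 0]
2 nonzero rows, so rank(PB) = 2.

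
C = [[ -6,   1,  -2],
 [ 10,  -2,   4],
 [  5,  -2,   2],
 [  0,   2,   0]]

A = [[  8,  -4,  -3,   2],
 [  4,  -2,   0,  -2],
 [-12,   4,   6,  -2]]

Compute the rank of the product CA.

3

First compute CA:
[[-20,  14,   6, -10],
 [ 24, -20,  -6,  16],
 [  8,  -8,  -3,  10],
 [  8,  -4,   0,  -4]]
Now row reduce the product.
R2 ← R2 + (6/5)·R1: [0, -16/5, 6/5, 4]
R3 ← R3 + (2/5)·R1: [0, -12/5, -3/5, 6]
R4 ← R4 + (2/5)·R1: [0, 8/5, 12/5, -8]
R3 ← R3 − (3/4)·R2: [0, 0, -3/2, 3]
R4 ← R4 + (1/2)·R2: [0, 0, 3, -6]
R4 ← R4 + (2)·R3: [0, 0, 0, 0]
3 nonzero rows, so rank(CA) = 3.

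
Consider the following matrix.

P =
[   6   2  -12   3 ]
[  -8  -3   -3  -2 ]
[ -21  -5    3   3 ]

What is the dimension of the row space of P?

Row reduce to echelon form.
R2 ← R2 + (4/3)·R1: [0, -1/3, -19, 2]
R3 ← R3 + (7/2)·R1: [0, 2, -39, 27/2]
R3 ← R3 + (6)·R2: [0, 0, -153, 51/2]
Echelon form has 3 nonzero rows, so rank(P) = 3.
The row space has dimension equal to the rank: 3.

3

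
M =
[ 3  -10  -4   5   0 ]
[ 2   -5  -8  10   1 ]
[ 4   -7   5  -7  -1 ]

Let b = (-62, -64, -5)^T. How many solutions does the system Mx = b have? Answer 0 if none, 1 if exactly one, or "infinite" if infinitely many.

infinite

Row reduce the augmented matrix [M | b].
R2 ← R2 − (2/3)·R1: [0, 5/3, -16/3, 20/3, 1, -68/3]
R3 ← R3 − (4/3)·R1: [0, 19/3, 31/3, -41/3, -1, 233/3]
R3 ← R3 − (19/5)·R2: [0, 0, 153/5, -39, -24/5, 819/5]
The echelon form has 3 nonzero rows, and every pivot lies in the first 5 columns, so rank(M) = rank([M|b]) = 3.
The system is consistent.
rank = 3 < 5 unknowns, so there are infinitely many solutions.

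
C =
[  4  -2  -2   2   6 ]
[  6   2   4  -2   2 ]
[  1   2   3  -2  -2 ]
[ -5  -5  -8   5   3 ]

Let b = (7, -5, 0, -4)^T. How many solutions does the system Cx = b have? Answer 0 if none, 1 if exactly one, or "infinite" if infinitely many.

0

Row reduce the augmented matrix [C | b].
R2 ← R2 − (3/2)·R1: [0, 5, 7, -5, -7, -31/2]
R3 ← R3 − (1/4)·R1: [0, 5/2, 7/2, -5/2, -7/2, -7/4]
R4 ← R4 + (5/4)·R1: [0, -15/2, -21/2, 15/2, 21/2, 19/4]
R3 ← R3 − (1/2)·R2: [0, 0, 0, 0, 0, 6]
R4 ← R4 + (3/2)·R2: [0, 0, 0, 0, 0, -37/2]
R4 ← R4 + (37/12)·R3: [0, 0, 0, 0, 0, 0]
The echelon form has 3 nonzero rows; the last pivot sits in the augmented column, so rank(C) = 2 but rank([C|b]) = 3.
Since the ranks differ, the system is inconsistent.
It has no solutions.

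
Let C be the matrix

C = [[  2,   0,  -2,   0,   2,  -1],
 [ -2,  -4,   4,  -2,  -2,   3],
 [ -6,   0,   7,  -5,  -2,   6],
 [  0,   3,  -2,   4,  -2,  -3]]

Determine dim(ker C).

3

Row reduce to echelon form.
R2 ← R2 + R1: [0, -4, 2, -2, 0, 2]
R3 ← R3 + (3)·R1: [0, 0, 1, -5, 4, 3]
R4 ← R4 + (3/4)·R2: [0, 0, -1/2, 5/2, -2, -3/2]
R4 ← R4 + (1/2)·R3: [0, 0, 0, 0, 0, 0]
3 nonzero rows, so rank(C) = 3.
C has 6 columns; by rank–nullity, nullity = 6 − 3 = 3.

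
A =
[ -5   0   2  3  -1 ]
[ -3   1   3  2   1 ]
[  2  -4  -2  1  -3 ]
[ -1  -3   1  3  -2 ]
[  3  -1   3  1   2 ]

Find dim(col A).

Row reduce to echelon form.
R2 ← R2 − (3/5)·R1: [0, 1, 9/5, 1/5, 8/5]
R3 ← R3 + (2/5)·R1: [0, -4, -6/5, 11/5, -17/5]
R4 ← R4 − (1/5)·R1: [0, -3, 3/5, 12/5, -9/5]
R5 ← R5 + (3/5)·R1: [0, -1, 21/5, 14/5, 7/5]
R3 ← R3 + (4)·R2: [0, 0, 6, 3, 3]
R4 ← R4 + (3)·R2: [0, 0, 6, 3, 3]
R5 ← R5 + R2: [0, 0, 6, 3, 3]
R4 ← R4 − R3: [0, 0, 0, 0, 0]
R5 ← R5 − R3: [0, 0, 0, 0, 0]
Echelon form has 3 nonzero rows, so rank(A) = 3.
The column space has dimension equal to the rank: 3.

3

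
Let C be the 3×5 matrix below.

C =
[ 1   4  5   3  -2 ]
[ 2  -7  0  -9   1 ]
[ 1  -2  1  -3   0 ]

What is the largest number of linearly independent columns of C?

Row reduce to echelon form.
R2 ← R2 − (2)·R1: [0, -15, -10, -15, 5]
R3 ← R3 − R1: [0, -6, -4, -6, 2]
R3 ← R3 − (2/5)·R2: [0, 0, 0, 0, 0]
Echelon form has 2 nonzero rows, so rank(C) = 2.
The rank gives the maximum number of linearly independent columns: 2.

2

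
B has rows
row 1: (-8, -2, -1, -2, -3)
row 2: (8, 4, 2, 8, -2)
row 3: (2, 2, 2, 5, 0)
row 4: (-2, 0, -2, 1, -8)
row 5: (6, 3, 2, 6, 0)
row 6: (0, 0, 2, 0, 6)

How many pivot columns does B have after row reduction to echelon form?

Row reduce to echelon form.
R2 ← R2 + R1: [0, 2, 1, 6, -5]
R3 ← R3 + (1/4)·R1: [0, 3/2, 7/4, 9/2, -3/4]
R4 ← R4 − (1/4)·R1: [0, 1/2, -7/4, 3/2, -29/4]
R5 ← R5 + (3/4)·R1: [0, 3/2, 5/4, 9/2, -9/4]
R3 ← R3 − (3/4)·R2: [0, 0, 1, 0, 3]
R4 ← R4 − (1/4)·R2: [0, 0, -2, 0, -6]
R5 ← R5 − (3/4)·R2: [0, 0, 1/2, 0, 3/2]
R4 ← R4 + (2)·R3: [0, 0, 0, 0, 0]
R5 ← R5 − (1/2)·R3: [0, 0, 0, 0, 0]
R6 ← R6 − (2)·R3: [0, 0, 0, 0, 0]
Echelon form has 3 nonzero rows, so rank(B) = 3.
Each nonzero row contributes one pivot column: 3 pivot columns.

3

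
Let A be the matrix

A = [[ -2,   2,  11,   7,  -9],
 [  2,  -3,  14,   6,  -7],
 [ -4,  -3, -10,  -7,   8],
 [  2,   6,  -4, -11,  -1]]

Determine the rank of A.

Row reduce to echelon form.
R2 ← R2 + R1: [0, -1, 25, 13, -16]
R3 ← R3 − (2)·R1: [0, -7, -32, -21, 26]
R4 ← R4 + R1: [0, 8, 7, -4, -10]
R3 ← R3 − (7)·R2: [0, 0, -207, -112, 138]
R4 ← R4 + (8)·R2: [0, 0, 207, 100, -138]
R4 ← R4 + R3: [0, 0, 0, -12, 0]
Echelon form has 4 nonzero rows, so rank(A) = 4.

4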